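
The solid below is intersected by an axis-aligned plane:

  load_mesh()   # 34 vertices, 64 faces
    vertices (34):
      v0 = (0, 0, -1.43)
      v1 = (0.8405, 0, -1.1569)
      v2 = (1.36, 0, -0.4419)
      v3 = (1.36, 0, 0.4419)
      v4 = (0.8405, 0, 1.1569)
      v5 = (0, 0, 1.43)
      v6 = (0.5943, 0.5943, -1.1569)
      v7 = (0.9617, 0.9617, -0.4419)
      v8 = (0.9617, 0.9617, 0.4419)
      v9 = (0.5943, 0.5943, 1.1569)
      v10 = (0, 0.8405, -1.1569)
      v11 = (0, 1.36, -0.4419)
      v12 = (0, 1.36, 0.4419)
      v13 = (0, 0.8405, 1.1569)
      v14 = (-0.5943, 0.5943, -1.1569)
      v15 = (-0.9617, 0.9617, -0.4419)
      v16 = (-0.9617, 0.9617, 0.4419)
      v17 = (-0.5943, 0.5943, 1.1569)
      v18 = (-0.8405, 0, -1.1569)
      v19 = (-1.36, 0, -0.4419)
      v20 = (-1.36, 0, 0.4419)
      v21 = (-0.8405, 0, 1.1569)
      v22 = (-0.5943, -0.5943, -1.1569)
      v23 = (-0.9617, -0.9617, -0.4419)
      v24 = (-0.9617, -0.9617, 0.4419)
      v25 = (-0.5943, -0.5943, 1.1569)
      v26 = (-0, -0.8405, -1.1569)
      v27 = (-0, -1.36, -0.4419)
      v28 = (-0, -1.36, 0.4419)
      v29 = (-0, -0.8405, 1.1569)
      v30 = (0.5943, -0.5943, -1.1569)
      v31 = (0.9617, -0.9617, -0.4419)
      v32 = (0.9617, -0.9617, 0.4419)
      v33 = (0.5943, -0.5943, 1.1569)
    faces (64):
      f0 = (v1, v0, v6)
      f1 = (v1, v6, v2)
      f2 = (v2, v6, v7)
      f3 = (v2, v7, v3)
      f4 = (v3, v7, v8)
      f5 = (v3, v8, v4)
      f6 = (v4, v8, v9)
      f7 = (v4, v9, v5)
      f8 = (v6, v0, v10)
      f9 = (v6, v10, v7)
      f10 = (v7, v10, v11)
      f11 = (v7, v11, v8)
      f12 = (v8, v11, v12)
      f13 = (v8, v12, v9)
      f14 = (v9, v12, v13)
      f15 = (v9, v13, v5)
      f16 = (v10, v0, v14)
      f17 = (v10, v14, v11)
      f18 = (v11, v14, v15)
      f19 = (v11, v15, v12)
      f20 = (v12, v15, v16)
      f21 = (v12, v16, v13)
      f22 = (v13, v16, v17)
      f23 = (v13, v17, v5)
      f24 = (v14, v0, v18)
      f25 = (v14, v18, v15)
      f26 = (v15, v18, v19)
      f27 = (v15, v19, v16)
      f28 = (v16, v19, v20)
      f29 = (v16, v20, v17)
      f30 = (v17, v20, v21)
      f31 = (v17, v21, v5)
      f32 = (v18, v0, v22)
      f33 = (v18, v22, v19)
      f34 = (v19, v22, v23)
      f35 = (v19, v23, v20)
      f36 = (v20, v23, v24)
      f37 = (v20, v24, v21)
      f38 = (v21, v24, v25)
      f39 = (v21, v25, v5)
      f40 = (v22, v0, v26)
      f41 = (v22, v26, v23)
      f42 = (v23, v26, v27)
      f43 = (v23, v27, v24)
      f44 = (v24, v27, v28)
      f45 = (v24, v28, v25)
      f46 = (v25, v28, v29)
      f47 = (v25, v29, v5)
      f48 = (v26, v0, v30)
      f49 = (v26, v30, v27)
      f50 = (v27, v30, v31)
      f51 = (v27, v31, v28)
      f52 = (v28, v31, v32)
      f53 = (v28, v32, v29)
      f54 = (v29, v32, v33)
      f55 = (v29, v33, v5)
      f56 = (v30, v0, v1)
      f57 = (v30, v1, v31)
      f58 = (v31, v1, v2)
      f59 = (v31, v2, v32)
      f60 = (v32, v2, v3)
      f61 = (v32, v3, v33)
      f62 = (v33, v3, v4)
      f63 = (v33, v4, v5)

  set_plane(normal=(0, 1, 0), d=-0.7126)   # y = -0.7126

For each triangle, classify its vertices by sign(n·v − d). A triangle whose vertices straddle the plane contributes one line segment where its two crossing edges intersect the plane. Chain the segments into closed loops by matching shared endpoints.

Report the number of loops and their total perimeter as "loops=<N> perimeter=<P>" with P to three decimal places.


Straddling triangles (20 of 64):
  (v19,v22,v23) [++-] → (-0.7126, -0.7126, -0.926675)–(-1.06487, -0.7126, -0.4419)  len=0.5992
  (v19,v23,v20) [+-+] → (-1.06487, -0.7126, -0.4419)–(-1.06487, -0.7126, -0.212978)  len=0.2289
  (v20,v23,v24) [+--] → (-1.06487, -0.7126, -0.212978)–(-1.06487, -0.7126, 0.4419)  len=0.6549
  (v20,v24,v21) [+-+] → (-1.06487, -0.7126, 0.4419)–(-0.930307, -0.7126, 0.6271)  len=0.2289
  (v21,v24,v25) [+-+] → (-0.930307, -0.7126, 0.6271)–(-0.7126, -0.7126, 0.926675)  len=0.3703
  (v22,v0,v26) [++-] → (0, -0.7126, -1.19846)–(-0.308737, -0.7126, -1.1569)  len=0.3115
  (v22,v26,v23) [+--] → (-0.308737, -0.7126, -1.1569)–(-0.7126, -0.7126, -0.926675)  len=0.4649
  (v24,v28,v25) [--+] → (-0.502481, -0.7126, 1.04643)–(-0.7126, -0.7126, 0.926675)  len=0.2419
  (v25,v28,v29) [+--] → (-0.502481, -0.7126, 1.04643)–(-0.308737, -0.7126, 1.1569)  len=0.2230
  (v25,v29,v5) [+-+] → (-0.308737, -0.7126, 1.1569)–(0, -0.7126, 1.19846)  len=0.3115
  (v26,v0,v30) [-++] → (0, -0.7126, -1.19846)–(0.308737, -0.7126, -1.1569)  len=0.3115
  (v26,v30,v27) [-+-] → (0.308737, -0.7126, -1.1569)–(0.502481, -0.7126, -1.04643)  len=0.2230
  (v27,v30,v31) [-+-] → (0.502481, -0.7126, -1.04643)–(0.7126, -0.7126, -0.926675)  len=0.2419
  (v29,v32,v33) [--+] → (0.7126, -0.7126, 0.926675)–(0.308737, -0.7126, 1.1569)  len=0.4649
  (v29,v33,v5) [-++] → (0.308737, -0.7126, 1.1569)–(0, -0.7126, 1.19846)  len=0.3115
  (v30,v1,v31) [++-] → (0.930307, -0.7126, -0.6271)–(0.7126, -0.7126, -0.926675)  len=0.3703
  (v31,v1,v2) [-++] → (0.930307, -0.7126, -0.6271)–(1.06487, -0.7126, -0.4419)  len=0.2289
  (v31,v2,v32) [-+-] → (1.06487, -0.7126, -0.4419)–(1.06487, -0.7126, 0.212978)  len=0.6549
  (v32,v2,v3) [-++] → (1.06487, -0.7126, 0.212978)–(1.06487, -0.7126, 0.4419)  len=0.2289
  (v32,v3,v33) [-++] → (1.06487, -0.7126, 0.4419)–(0.7126, -0.7126, 0.926675)  len=0.5992

Chained into 1 loop(s):
  loop 1: 20 segments, perimeter = 7.2702
Total perimeter = 7.270

loops=1 perimeter=7.270


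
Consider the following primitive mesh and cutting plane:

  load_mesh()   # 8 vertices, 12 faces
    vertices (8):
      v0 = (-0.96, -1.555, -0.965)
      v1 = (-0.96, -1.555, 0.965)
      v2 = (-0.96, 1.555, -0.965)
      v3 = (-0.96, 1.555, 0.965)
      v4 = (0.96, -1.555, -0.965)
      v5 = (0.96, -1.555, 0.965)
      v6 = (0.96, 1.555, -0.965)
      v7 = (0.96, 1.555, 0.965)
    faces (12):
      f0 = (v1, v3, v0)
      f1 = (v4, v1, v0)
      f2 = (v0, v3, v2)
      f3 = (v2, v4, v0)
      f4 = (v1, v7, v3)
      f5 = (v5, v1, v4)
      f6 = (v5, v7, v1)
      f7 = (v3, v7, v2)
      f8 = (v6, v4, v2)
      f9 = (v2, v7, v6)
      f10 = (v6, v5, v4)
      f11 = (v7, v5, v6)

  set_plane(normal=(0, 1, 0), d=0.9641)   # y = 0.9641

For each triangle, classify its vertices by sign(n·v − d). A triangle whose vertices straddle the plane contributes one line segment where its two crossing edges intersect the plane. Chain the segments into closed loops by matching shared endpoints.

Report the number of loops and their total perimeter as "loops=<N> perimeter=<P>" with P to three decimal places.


loops=1 perimeter=7.700

Straddling triangles (8 of 12):
  (v1,v3,v0) [-+-] → (-0.96, 0.9641, 0.965)–(-0.96, 0.9641, 0.5983)  len=0.3667
  (v0,v3,v2) [-++] → (-0.96, 0.9641, 0.5983)–(-0.96, 0.9641, -0.965)  len=1.5633
  (v2,v4,v0) [+--] → (-0.5952, 0.9641, -0.965)–(-0.96, 0.9641, -0.965)  len=0.3648
  (v1,v7,v3) [-++] → (0.5952, 0.9641, 0.965)–(-0.96, 0.9641, 0.965)  len=1.5552
  (v5,v7,v1) [-+-] → (0.96, 0.9641, 0.965)–(0.5952, 0.9641, 0.965)  len=0.3648
  (v6,v4,v2) [+-+] → (0.96, 0.9641, -0.965)–(-0.5952, 0.9641, -0.965)  len=1.5552
  (v6,v5,v4) [+--] → (0.96, 0.9641, -0.5983)–(0.96, 0.9641, -0.965)  len=0.3667
  (v7,v5,v6) [+-+] → (0.96, 0.9641, 0.965)–(0.96, 0.9641, -0.5983)  len=1.5633

Chained into 1 loop(s):
  loop 1: 8 segments, perimeter = 7.7000
Total perimeter = 7.700


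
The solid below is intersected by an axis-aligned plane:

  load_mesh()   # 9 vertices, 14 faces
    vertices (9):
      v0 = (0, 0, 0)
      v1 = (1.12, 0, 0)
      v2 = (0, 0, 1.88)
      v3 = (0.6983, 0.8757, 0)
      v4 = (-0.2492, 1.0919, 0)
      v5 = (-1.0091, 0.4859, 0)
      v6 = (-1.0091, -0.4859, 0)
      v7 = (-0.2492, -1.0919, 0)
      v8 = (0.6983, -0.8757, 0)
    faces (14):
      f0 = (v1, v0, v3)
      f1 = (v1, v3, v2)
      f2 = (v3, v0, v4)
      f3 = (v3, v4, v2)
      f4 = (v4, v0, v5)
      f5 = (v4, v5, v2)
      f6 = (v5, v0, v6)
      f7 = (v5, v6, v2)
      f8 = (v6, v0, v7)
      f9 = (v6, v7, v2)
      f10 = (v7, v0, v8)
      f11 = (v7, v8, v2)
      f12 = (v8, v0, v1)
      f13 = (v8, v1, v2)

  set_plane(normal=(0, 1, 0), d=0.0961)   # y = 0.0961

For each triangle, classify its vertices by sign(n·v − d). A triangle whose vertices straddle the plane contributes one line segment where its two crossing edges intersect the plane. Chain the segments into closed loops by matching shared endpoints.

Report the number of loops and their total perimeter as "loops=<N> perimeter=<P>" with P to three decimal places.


Straddling triangles (8 of 14):
  (v1,v0,v3) [--+] → (0.076632, 0.0961, 0)–(1.07372, 0.0961, 0)  len=0.9971
  (v1,v3,v2) [-+-] → (1.07372, 0.0961, 0)–(0.076632, 0.0961, 1.67369)  len=1.9482
  (v3,v0,v4) [+-+] → (0.076632, 0.0961, 0)–(-0.0219325, 0.0961, 0)  len=0.0986
  (v3,v4,v2) [++-] → (-0.0219325, 0.0961, 1.71454)–(0.076632, 0.0961, 1.67369)  len=0.1067
  (v4,v0,v5) [+-+] → (-0.0219325, 0.0961, 0)–(-0.199577, 0.0961, 0)  len=0.1776
  (v4,v5,v2) [++-] → (-0.199577, 0.0961, 1.50818)–(-0.0219325, 0.0961, 1.71454)  len=0.2723
  (v5,v0,v6) [+--] → (-0.199577, 0.0961, 0)–(-1.0091, 0.0961, 0)  len=0.8095
  (v5,v6,v2) [+--] → (-1.0091, 0.0961, 0)–(-0.199577, 0.0961, 1.50818)  len=1.7117

Chained into 1 loop(s):
  loop 1: 8 segments, perimeter = 6.1217
Total perimeter = 6.122

loops=1 perimeter=6.122


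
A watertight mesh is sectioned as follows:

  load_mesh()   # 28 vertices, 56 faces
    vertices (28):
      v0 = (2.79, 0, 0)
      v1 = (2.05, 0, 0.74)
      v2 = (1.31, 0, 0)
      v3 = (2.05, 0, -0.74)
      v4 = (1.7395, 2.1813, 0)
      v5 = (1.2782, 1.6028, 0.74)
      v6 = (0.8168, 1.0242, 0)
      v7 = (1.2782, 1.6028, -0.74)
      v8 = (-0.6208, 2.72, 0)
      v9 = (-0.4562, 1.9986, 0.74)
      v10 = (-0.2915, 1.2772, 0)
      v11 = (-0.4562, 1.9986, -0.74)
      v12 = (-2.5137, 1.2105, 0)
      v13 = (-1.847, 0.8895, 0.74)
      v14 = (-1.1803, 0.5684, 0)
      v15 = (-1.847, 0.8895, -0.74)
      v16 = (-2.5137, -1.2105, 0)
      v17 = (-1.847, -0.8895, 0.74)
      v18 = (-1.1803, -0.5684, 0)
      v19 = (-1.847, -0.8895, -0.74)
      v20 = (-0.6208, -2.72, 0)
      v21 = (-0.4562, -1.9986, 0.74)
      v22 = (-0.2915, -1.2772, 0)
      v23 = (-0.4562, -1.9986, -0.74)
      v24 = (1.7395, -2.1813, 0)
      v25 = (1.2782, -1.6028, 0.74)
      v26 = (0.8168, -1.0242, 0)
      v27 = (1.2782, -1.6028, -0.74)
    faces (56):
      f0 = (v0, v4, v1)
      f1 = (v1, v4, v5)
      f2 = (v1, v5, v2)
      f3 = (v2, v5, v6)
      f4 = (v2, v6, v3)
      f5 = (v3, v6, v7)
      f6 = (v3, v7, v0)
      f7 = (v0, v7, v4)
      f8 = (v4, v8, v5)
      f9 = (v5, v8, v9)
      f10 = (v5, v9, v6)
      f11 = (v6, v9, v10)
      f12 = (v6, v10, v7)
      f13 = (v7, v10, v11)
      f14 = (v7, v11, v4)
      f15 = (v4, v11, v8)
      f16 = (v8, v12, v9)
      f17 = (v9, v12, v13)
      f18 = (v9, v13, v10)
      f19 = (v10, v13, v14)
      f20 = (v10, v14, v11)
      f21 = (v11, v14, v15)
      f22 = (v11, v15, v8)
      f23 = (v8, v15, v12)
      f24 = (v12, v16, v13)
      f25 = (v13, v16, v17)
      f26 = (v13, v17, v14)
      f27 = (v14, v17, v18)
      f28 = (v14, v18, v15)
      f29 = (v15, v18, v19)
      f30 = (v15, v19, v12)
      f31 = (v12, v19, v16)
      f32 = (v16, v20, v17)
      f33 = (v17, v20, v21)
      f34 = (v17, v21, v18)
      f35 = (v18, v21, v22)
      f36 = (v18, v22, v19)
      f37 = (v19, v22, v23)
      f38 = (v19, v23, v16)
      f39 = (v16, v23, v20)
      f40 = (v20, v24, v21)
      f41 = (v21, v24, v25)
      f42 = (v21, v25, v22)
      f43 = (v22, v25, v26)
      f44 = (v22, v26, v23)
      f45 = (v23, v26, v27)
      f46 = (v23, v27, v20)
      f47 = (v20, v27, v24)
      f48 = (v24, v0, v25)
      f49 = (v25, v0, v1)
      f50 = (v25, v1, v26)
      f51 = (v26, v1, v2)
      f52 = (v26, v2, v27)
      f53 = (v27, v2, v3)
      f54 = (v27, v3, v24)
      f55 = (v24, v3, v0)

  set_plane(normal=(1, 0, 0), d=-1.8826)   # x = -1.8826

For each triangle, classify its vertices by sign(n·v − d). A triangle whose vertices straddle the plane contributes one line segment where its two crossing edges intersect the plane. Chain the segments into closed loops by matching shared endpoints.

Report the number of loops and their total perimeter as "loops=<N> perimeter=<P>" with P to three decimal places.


Straddling triangles (10 of 56):
  (v8,v12,v9) [+-+] → (-1.8826, 1.71377, 0)–(-1.8826, 1.45224, 0.226981)  len=0.3463
  (v9,v12,v13) [+-+] → (-1.8826, 1.45224, 0.226981)–(-1.8826, 0.906641, 0.700486)  len=0.7224
  (v8,v15,v12) [++-] → (-1.8826, 0.906641, -0.700486)–(-1.8826, 1.71377, 0)  len=1.0687
  (v12,v16,v13) [--+] → (-1.8826, 0.777366, 0.700486)–(-1.8826, 0.906641, 0.700486)  len=0.1293
  (v13,v16,v17) [+-+] → (-1.8826, 0.777366, 0.700486)–(-1.8826, -0.906641, 0.700486)  len=1.6840
  (v15,v19,v12) [++-] → (-1.8826, -0.777366, -0.700486)–(-1.8826, 0.906641, -0.700486)  len=1.6840
  (v12,v19,v16) [-+-] → (-1.8826, -0.777366, -0.700486)–(-1.8826, -0.906641, -0.700486)  len=0.1293
  (v16,v20,v17) [-++] → (-1.8826, -1.71377, 0)–(-1.8826, -0.906641, 0.700486)  len=1.0687
  (v19,v23,v16) [++-] → (-1.8826, -1.45224, -0.226981)–(-1.8826, -0.906641, -0.700486)  len=0.7224
  (v16,v23,v20) [-++] → (-1.8826, -1.45224, -0.226981)–(-1.8826, -1.71377, 0)  len=0.3463

Chained into 1 loop(s):
  loop 1: 10 segments, perimeter = 7.9014
Total perimeter = 7.901

loops=1 perimeter=7.901


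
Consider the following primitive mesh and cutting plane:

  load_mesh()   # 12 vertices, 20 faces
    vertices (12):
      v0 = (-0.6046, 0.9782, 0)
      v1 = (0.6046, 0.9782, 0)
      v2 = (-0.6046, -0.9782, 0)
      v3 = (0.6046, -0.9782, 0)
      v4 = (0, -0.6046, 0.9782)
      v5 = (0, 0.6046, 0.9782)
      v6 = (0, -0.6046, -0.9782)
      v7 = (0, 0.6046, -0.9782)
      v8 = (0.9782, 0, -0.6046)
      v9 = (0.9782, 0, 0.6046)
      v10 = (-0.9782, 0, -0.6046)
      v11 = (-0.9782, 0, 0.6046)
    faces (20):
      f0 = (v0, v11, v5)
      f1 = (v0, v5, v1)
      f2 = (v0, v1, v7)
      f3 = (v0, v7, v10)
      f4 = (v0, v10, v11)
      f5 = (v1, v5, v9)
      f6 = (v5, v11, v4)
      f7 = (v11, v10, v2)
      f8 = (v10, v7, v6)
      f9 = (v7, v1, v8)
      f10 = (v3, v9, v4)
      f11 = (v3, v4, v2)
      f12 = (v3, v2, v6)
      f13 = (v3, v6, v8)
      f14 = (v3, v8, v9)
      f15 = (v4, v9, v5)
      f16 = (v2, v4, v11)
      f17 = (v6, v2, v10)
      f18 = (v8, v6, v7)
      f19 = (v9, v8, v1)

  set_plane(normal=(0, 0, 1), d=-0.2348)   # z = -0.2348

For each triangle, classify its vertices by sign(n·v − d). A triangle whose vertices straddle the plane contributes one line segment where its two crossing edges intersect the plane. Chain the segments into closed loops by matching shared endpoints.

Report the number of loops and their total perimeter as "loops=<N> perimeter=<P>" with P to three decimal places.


Straddling triangles (10 of 20):
  (v0,v1,v7) [++-] → (0.459476, 0.888524, -0.2348)–(-0.459476, 0.888524, -0.2348)  len=0.9190
  (v0,v7,v10) [+--] → (-0.459476, 0.888524, -0.2348)–(-0.74969, 0.59831, -0.2348)  len=0.4104
  (v0,v10,v11) [+-+] → (-0.74969, 0.59831, -0.2348)–(-0.9782, 0, -0.2348)  len=0.6405
  (v11,v10,v2) [+-+] → (-0.9782, 0, -0.2348)–(-0.74969, -0.59831, -0.2348)  len=0.6405
  (v7,v1,v8) [-+-] → (0.459476, 0.888524, -0.2348)–(0.74969, 0.59831, -0.2348)  len=0.4104
  (v3,v2,v6) [++-] → (-0.459476, -0.888524, -0.2348)–(0.459476, -0.888524, -0.2348)  len=0.9190
  (v3,v6,v8) [+--] → (0.459476, -0.888524, -0.2348)–(0.74969, -0.59831, -0.2348)  len=0.4104
  (v3,v8,v9) [+-+] → (0.74969, -0.59831, -0.2348)–(0.9782, 0, -0.2348)  len=0.6405
  (v6,v2,v10) [-+-] → (-0.459476, -0.888524, -0.2348)–(-0.74969, -0.59831, -0.2348)  len=0.4104
  (v9,v8,v1) [+-+] → (0.9782, 0, -0.2348)–(0.74969, 0.59831, -0.2348)  len=0.6405

Chained into 1 loop(s):
  loop 1: 10 segments, perimeter = 6.0415
Total perimeter = 6.041

loops=1 perimeter=6.041


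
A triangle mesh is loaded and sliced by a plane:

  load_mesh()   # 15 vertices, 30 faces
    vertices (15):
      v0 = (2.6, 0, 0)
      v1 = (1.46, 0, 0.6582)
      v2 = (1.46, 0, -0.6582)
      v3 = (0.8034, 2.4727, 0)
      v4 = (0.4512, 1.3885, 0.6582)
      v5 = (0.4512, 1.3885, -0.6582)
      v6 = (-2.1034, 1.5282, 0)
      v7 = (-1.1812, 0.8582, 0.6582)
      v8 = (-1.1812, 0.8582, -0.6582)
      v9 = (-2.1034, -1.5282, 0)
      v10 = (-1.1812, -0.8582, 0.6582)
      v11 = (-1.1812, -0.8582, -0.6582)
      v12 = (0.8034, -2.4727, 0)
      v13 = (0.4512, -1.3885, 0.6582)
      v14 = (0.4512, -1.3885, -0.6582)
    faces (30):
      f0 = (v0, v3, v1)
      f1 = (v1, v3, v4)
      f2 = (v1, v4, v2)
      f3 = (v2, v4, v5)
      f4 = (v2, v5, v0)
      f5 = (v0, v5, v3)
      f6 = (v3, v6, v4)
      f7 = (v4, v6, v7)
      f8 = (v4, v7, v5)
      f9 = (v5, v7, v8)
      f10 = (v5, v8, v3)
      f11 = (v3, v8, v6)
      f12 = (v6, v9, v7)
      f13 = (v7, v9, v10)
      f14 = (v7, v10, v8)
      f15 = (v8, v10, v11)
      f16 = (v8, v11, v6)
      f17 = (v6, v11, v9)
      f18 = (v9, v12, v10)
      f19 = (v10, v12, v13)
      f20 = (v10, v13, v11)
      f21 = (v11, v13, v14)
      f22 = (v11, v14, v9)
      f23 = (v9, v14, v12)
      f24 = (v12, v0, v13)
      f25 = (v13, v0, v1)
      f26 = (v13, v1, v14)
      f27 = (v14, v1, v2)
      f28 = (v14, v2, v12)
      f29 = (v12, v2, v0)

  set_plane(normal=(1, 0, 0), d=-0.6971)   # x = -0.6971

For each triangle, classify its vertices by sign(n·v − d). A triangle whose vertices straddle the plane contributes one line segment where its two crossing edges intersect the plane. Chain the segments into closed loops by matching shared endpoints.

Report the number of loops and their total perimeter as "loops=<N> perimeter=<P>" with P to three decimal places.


loops=2 perimeter=7.321

Straddling triangles (12 of 30):
  (v3,v6,v4) [+-+] → (-0.6971, 1.98515, 0)–(-0.6971, 1.4513, 0.362337)  len=0.6452
  (v4,v6,v7) [+--] → (-0.6971, 1.4513, 0.362337)–(-0.6971, 1.01546, 0.6582)  len=0.5268
  (v4,v7,v5) [+-+] → (-0.6971, 1.01546, 0.6582)–(-0.6971, 1.01546, 0.267812)  len=0.3904
  (v5,v7,v8) [+--] → (-0.6971, 1.01546, 0.267812)–(-0.6971, 1.01546, -0.6582)  len=0.9260
  (v5,v8,v3) [+-+] → (-0.6971, 1.01546, -0.6582)–(-0.6971, 1.25202, -0.497646)  len=0.2859
  (v3,v8,v6) [+--] → (-0.6971, 1.25202, -0.497646)–(-0.6971, 1.98515, 0)  len=0.8861
  (v9,v12,v10) [-+-] → (-0.6971, -1.98515, 0)–(-0.6971, -1.25202, 0.497646)  len=0.8861
  (v10,v12,v13) [-++] → (-0.6971, -1.25202, 0.497646)–(-0.6971, -1.01546, 0.6582)  len=0.2859
  (v10,v13,v11) [-+-] → (-0.6971, -1.01546, 0.6582)–(-0.6971, -1.01546, -0.267812)  len=0.9260
  (v11,v13,v14) [-++] → (-0.6971, -1.01546, -0.267812)–(-0.6971, -1.01546, -0.6582)  len=0.3904
  (v11,v14,v9) [-+-] → (-0.6971, -1.01546, -0.6582)–(-0.6971, -1.4513, -0.362337)  len=0.5268
  (v9,v14,v12) [-++] → (-0.6971, -1.4513, -0.362337)–(-0.6971, -1.98515, 0)  len=0.6452

Chained into 2 loop(s):
  loop 1: 6 segments, perimeter = 3.6603
  loop 2: 6 segments, perimeter = 3.6603
Total perimeter = 7.321


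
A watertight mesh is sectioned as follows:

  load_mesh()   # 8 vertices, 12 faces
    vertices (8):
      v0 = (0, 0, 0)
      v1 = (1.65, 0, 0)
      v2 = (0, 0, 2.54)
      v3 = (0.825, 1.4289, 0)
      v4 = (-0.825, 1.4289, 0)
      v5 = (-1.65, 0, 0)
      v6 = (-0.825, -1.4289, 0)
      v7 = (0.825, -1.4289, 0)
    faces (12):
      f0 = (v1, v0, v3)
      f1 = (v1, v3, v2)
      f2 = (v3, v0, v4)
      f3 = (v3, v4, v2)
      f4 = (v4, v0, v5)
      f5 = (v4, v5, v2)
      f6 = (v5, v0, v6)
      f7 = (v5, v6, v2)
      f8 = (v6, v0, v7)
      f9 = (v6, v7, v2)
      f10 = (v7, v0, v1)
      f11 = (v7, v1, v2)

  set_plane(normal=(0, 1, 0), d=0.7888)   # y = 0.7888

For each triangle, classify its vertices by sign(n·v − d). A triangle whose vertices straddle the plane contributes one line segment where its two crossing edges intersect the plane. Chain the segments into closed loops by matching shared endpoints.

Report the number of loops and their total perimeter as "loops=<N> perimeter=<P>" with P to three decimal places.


loops=1 perimeter=6.014

Straddling triangles (6 of 12):
  (v1,v0,v3) [--+] → (0.455427, 0.7888, 0)–(1.19457, 0.7888, 0)  len=0.7391
  (v1,v3,v2) [-+-] → (1.19457, 0.7888, 0)–(0.455427, 0.7888, 1.13784)  len=1.3568
  (v3,v0,v4) [+-+] → (0.455427, 0.7888, 0)–(-0.455427, 0.7888, 0)  len=0.9109
  (v3,v4,v2) [++-] → (-0.455427, 0.7888, 1.13784)–(0.455427, 0.7888, 1.13784)  len=0.9109
  (v4,v0,v5) [+--] → (-0.455427, 0.7888, 0)–(-1.19457, 0.7888, 0)  len=0.7391
  (v4,v5,v2) [+--] → (-1.19457, 0.7888, 0)–(-0.455427, 0.7888, 1.13784)  len=1.3568

Chained into 1 loop(s):
  loop 1: 6 segments, perimeter = 6.0137
Total perimeter = 6.014


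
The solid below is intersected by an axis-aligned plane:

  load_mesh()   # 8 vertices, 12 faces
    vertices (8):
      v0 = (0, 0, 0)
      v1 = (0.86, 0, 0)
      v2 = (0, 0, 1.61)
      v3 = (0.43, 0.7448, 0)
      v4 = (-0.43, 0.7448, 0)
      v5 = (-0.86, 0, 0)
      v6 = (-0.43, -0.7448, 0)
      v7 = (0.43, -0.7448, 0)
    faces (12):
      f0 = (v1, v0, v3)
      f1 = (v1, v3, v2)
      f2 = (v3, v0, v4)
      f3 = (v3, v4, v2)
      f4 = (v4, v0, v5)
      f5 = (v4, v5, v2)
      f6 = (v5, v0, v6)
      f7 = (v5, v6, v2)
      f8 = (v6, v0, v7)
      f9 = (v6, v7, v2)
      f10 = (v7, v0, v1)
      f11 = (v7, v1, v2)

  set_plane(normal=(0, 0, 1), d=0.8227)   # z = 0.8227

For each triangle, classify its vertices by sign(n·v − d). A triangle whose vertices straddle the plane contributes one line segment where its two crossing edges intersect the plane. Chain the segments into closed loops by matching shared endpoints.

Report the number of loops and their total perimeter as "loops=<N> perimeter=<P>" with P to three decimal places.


loops=1 perimeter=2.523

Straddling triangles (6 of 12):
  (v1,v3,v2) [--+] → (0.210273, 0.364212, 0.8227)–(0.420545, 0, 0.8227)  len=0.4206
  (v3,v4,v2) [--+] → (-0.210273, 0.364212, 0.8227)–(0.210273, 0.364212, 0.8227)  len=0.4205
  (v4,v5,v2) [--+] → (-0.420545, 0, 0.8227)–(-0.210273, 0.364212, 0.8227)  len=0.4206
  (v5,v6,v2) [--+] → (-0.210273, -0.364212, 0.8227)–(-0.420545, 0, 0.8227)  len=0.4206
  (v6,v7,v2) [--+] → (0.210273, -0.364212, 0.8227)–(-0.210273, -0.364212, 0.8227)  len=0.4205
  (v7,v1,v2) [--+] → (0.420545, 0, 0.8227)–(0.210273, -0.364212, 0.8227)  len=0.4206

Chained into 1 loop(s):
  loop 1: 6 segments, perimeter = 2.5233
Total perimeter = 2.523


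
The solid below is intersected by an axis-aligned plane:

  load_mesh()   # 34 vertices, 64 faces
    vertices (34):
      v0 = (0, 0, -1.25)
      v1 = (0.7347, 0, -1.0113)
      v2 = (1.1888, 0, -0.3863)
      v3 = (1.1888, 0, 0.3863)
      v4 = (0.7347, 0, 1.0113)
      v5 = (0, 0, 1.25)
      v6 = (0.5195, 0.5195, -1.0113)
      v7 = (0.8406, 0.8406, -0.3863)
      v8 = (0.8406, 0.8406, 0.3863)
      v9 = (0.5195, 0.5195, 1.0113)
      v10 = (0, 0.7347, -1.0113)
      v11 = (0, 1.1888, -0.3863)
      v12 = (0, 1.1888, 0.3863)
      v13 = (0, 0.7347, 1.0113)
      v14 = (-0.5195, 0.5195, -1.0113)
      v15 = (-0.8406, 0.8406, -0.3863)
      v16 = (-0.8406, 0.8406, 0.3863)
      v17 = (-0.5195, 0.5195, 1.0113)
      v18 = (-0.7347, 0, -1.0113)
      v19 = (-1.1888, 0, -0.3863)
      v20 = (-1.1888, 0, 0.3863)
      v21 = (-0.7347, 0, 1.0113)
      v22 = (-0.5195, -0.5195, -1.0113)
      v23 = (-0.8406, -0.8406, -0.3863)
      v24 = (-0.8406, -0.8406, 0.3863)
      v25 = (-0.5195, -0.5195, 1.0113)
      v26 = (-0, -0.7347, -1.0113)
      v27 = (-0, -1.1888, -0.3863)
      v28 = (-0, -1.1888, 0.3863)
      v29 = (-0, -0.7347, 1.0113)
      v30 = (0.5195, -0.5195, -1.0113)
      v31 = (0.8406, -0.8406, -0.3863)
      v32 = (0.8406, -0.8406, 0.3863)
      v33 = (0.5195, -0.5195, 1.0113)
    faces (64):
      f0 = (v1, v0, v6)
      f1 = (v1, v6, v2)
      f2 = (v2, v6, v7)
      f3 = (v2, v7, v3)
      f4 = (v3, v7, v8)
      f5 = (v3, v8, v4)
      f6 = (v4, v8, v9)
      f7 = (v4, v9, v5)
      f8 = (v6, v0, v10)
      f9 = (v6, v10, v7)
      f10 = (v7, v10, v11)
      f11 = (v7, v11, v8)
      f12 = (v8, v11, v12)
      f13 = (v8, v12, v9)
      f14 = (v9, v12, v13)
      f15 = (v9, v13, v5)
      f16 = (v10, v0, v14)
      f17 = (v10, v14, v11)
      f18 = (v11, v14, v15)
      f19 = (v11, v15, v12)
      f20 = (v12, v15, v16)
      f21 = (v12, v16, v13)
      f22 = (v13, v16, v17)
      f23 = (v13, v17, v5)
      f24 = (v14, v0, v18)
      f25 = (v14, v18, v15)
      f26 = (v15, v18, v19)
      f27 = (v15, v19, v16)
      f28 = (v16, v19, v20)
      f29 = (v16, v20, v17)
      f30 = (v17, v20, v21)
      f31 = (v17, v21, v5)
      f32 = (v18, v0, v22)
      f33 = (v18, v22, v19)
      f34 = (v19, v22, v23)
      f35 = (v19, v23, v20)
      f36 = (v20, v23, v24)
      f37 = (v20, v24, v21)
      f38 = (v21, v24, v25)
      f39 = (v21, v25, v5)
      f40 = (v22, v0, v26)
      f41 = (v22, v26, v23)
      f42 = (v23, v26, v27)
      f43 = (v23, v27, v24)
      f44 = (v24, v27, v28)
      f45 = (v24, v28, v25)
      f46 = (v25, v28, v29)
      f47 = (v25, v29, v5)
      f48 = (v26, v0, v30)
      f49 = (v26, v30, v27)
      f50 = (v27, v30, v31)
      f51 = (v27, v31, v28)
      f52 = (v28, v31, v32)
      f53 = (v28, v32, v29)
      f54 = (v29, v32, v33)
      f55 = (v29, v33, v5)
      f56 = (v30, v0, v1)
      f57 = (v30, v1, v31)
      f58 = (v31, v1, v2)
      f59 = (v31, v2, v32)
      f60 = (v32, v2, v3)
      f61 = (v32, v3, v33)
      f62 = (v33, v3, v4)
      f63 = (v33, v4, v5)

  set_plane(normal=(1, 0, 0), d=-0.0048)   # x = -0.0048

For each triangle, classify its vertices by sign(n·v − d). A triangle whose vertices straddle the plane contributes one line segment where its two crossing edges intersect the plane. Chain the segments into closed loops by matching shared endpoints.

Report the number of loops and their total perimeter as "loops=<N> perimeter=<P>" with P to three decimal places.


loops=1 perimeter=7.716

Straddling triangles (20 of 64):
  (v10,v0,v14) [++-] → (-0.0048, 0.0048, -1.24779)–(-0.0048, 0.732712, -1.0113)  len=0.7654
  (v10,v14,v11) [+-+] → (-0.0048, 0.732712, -1.0113)–(-0.0048, 1.18262, -0.392075)  len=0.7654
  (v11,v14,v15) [+--] → (-0.0048, 1.18262, -0.392075)–(-0.0048, 1.18681, -0.3863)  len=0.0071
  (v11,v15,v12) [+-+] → (-0.0048, 1.18681, -0.3863)–(-0.0048, 1.18681, 0.381888)  len=0.7682
  (v12,v15,v16) [+--] → (-0.0048, 1.18681, 0.381888)–(-0.0048, 1.18681, 0.3863)  len=0.0044
  (v12,v16,v13) [+-+] → (-0.0048, 1.18681, 0.3863)–(-0.0048, 0.735305, 1.00773)  len=0.7681
  (v13,v16,v17) [+--] → (-0.0048, 0.735305, 1.00773)–(-0.0048, 0.732712, 1.0113)  len=0.0044
  (v13,v17,v5) [+-+] → (-0.0048, 0.732712, 1.0113)–(-0.0048, 0.0048, 1.24779)  len=0.7654
  (v14,v0,v18) [-+-] → (-0.0048, 0.0048, -1.24779)–(-0.0048, 0, -1.24844)  len=0.0048
  (v17,v21,v5) [--+] → (-0.0048, 0, 1.24844)–(-0.0048, 0.0048, 1.24779)  len=0.0048
  (v18,v0,v22) [-+-] → (-0.0048, 0, -1.24844)–(-0.0048, -0.0048, -1.24779)  len=0.0048
  (v21,v25,v5) [--+] → (-0.0048, -0.0048, 1.24779)–(-0.0048, 0, 1.24844)  len=0.0048
  (v22,v0,v26) [-++] → (-0.0048, -0.0048, -1.24779)–(-0.0048, -0.732712, -1.0113)  len=0.7654
  (v22,v26,v23) [-+-] → (-0.0048, -0.732712, -1.0113)–(-0.0048, -0.735305, -1.00773)  len=0.0044
  (v23,v26,v27) [-++] → (-0.0048, -0.735305, -1.00773)–(-0.0048, -1.18681, -0.3863)  len=0.7681
  (v23,v27,v24) [-+-] → (-0.0048, -1.18681, -0.3863)–(-0.0048, -1.18681, -0.381888)  len=0.0044
  (v24,v27,v28) [-++] → (-0.0048, -1.18681, -0.381888)–(-0.0048, -1.18681, 0.3863)  len=0.7682
  (v24,v28,v25) [-+-] → (-0.0048, -1.18681, 0.3863)–(-0.0048, -1.18262, 0.392075)  len=0.0071
  (v25,v28,v29) [-++] → (-0.0048, -1.18262, 0.392075)–(-0.0048, -0.732712, 1.0113)  len=0.7654
  (v25,v29,v5) [-++] → (-0.0048, -0.732712, 1.0113)–(-0.0048, -0.0048, 1.24779)  len=0.7654

Chained into 1 loop(s):
  loop 1: 20 segments, perimeter = 7.7162
Total perimeter = 7.716


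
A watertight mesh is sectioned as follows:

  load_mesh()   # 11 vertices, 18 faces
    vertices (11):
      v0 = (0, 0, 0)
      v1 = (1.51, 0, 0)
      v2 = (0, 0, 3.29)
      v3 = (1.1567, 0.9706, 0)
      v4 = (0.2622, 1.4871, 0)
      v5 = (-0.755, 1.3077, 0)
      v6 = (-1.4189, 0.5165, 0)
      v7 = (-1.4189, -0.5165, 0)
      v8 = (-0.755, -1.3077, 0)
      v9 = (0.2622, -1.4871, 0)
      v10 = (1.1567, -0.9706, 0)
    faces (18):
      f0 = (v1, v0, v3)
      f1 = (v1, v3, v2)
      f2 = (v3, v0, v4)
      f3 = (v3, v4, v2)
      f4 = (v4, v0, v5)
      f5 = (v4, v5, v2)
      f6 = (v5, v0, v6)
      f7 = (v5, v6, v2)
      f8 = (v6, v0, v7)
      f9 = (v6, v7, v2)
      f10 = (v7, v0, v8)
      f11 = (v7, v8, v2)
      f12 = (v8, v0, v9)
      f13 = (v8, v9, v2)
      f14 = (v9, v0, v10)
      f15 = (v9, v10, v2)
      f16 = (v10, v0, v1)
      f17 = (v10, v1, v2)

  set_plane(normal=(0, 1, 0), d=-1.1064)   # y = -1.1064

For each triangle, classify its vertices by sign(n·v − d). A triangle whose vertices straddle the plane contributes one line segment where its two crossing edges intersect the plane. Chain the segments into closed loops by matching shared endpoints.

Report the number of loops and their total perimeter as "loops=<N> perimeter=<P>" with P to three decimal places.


loops=1 perimeter=4.438

Straddling triangles (6 of 18):
  (v7,v0,v8) [++-] → (-0.63878, -1.1064, 0)–(-0.923912, -1.1064, 0)  len=0.2851
  (v7,v8,v2) [+-+] → (-0.923912, -1.1064, 0)–(-0.63878, -1.1064, 0.506444)  len=0.5812
  (v8,v0,v9) [-+-] → (-0.63878, -1.1064, 0)–(0.195076, -1.1064, 0)  len=0.8339
  (v8,v9,v2) [--+] → (0.195076, -1.1064, 0.842245)–(-0.63878, -1.1064, 0.506444)  len=0.8989
  (v9,v0,v10) [-++] → (0.195076, -1.1064, 0)–(0.921515, -1.1064, 0)  len=0.7264
  (v9,v10,v2) [-++] → (0.921515, -1.1064, 0)–(0.195076, -1.1064, 0.842245)  len=1.1122

Chained into 1 loop(s):
  loop 1: 6 segments, perimeter = 4.4378
Total perimeter = 4.438


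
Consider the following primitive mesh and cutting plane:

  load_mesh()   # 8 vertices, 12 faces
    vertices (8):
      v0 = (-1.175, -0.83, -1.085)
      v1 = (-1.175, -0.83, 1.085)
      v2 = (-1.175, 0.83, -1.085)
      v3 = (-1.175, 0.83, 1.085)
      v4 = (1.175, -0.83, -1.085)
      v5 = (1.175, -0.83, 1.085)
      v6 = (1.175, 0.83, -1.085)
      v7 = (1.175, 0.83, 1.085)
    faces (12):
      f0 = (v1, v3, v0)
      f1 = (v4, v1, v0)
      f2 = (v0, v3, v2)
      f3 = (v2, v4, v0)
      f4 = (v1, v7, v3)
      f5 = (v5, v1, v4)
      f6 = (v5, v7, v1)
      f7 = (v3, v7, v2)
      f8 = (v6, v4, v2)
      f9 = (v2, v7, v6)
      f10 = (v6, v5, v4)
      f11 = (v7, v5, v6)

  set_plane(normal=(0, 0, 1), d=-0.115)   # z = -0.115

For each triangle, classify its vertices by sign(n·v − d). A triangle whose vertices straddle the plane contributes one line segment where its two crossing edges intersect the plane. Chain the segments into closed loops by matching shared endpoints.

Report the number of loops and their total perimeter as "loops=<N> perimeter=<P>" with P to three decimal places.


loops=1 perimeter=8.020

Straddling triangles (8 of 12):
  (v1,v3,v0) [++-] → (-1.175, -0.0879724, -0.115)–(-1.175, -0.83, -0.115)  len=0.7420
  (v4,v1,v0) [-+-] → (0.124539, -0.83, -0.115)–(-1.175, -0.83, -0.115)  len=1.2995
  (v0,v3,v2) [-+-] → (-1.175, -0.0879724, -0.115)–(-1.175, 0.83, -0.115)  len=0.9180
  (v5,v1,v4) [++-] → (0.124539, -0.83, -0.115)–(1.175, -0.83, -0.115)  len=1.0505
  (v3,v7,v2) [++-] → (-0.124539, 0.83, -0.115)–(-1.175, 0.83, -0.115)  len=1.0505
  (v2,v7,v6) [-+-] → (-0.124539, 0.83, -0.115)–(1.175, 0.83, -0.115)  len=1.2995
  (v6,v5,v4) [-+-] → (1.175, 0.0879724, -0.115)–(1.175, -0.83, -0.115)  len=0.9180
  (v7,v5,v6) [++-] → (1.175, 0.0879724, -0.115)–(1.175, 0.83, -0.115)  len=0.7420

Chained into 1 loop(s):
  loop 1: 8 segments, perimeter = 8.0200
Total perimeter = 8.020


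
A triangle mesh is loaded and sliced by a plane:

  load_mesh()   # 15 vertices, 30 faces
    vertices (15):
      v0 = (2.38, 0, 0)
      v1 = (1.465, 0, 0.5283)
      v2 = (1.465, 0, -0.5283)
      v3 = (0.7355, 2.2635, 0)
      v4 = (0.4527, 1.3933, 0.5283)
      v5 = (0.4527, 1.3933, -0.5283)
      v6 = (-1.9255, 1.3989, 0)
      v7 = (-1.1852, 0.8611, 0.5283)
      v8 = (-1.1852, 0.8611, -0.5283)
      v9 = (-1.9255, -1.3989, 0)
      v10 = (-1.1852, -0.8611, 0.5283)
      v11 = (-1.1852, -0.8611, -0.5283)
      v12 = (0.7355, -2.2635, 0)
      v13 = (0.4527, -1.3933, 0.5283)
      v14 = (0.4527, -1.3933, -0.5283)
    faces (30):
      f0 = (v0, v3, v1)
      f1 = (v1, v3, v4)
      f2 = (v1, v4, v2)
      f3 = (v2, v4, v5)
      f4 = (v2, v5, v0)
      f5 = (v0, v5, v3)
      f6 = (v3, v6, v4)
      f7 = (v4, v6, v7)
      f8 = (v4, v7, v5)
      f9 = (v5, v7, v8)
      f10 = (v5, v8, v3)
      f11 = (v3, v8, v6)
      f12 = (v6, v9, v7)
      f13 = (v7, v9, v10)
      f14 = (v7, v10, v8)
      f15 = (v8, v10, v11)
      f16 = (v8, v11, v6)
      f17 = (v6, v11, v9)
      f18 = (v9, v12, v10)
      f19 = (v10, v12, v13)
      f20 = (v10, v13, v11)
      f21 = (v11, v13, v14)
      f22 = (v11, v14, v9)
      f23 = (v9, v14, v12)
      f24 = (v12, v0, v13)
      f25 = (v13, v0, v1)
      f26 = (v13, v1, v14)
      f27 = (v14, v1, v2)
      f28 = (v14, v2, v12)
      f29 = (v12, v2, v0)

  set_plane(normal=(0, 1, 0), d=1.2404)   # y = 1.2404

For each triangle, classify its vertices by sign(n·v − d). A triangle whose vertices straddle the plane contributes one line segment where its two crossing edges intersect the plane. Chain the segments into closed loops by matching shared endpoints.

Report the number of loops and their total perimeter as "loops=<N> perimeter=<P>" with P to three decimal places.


loops=2 perimeter=8.223

Straddling triangles (14 of 30):
  (v0,v3,v1) [-+-] → (1.47881, 1.2404, 0)–(1.06523, 1.2404, 0.238791)  len=0.4776
  (v1,v3,v4) [-++] → (1.06523, 1.2404, 0.238791)–(0.563789, 1.2404, 0.5283)  len=0.5790
  (v1,v4,v2) [-+-] → (0.563789, 1.2404, 0.5283)–(0.563789, 1.2404, 0.412349)  len=0.1160
  (v2,v4,v5) [-++] → (0.563789, 1.2404, 0.412349)–(0.563789, 1.2404, -0.5283)  len=0.9406
  (v2,v5,v0) [-+-] → (0.563789, 1.2404, -0.5283)–(0.664201, 1.2404, -0.470325)  len=0.1159
  (v0,v5,v3) [-++] → (0.664201, 1.2404, -0.470325)–(1.47881, 1.2404, 0)  len=0.9406
  (v4,v6,v7) [++-] → (-1.70732, 1.2404, 0.1557)–(-0.0178654, 1.2404, 0.5283)  len=1.7301
  (v4,v7,v5) [+-+] → (-0.0178654, 1.2404, 0.5283)–(-0.0178654, 1.2404, -0.224741)  len=0.7530
  (v5,v7,v8) [+--] → (-0.0178654, 1.2404, -0.224741)–(-0.0178654, 1.2404, -0.5283)  len=0.3036
  (v5,v8,v3) [+-+] → (-0.0178654, 1.2404, -0.5283)–(-0.665718, 1.2404, -0.385413)  len=0.6634
  (v3,v8,v6) [+-+] → (-0.665718, 1.2404, -0.385413)–(-1.70732, 1.2404, -0.1557)  len=1.0666
  (v6,v9,v7) [+--] → (-1.9255, 1.2404, 0)–(-1.70732, 1.2404, 0.1557)  len=0.2680
  (v8,v11,v6) [--+] → (-1.87358, 1.2404, -0.0370511)–(-1.70732, 1.2404, -0.1557)  len=0.2043
  (v6,v11,v9) [+--] → (-1.87358, 1.2404, -0.0370511)–(-1.9255, 1.2404, 0)  len=0.0638

Chained into 2 loop(s):
  loop 1: 6 segments, perimeter = 3.1698
  loop 2: 8 segments, perimeter = 5.0528
Total perimeter = 8.223


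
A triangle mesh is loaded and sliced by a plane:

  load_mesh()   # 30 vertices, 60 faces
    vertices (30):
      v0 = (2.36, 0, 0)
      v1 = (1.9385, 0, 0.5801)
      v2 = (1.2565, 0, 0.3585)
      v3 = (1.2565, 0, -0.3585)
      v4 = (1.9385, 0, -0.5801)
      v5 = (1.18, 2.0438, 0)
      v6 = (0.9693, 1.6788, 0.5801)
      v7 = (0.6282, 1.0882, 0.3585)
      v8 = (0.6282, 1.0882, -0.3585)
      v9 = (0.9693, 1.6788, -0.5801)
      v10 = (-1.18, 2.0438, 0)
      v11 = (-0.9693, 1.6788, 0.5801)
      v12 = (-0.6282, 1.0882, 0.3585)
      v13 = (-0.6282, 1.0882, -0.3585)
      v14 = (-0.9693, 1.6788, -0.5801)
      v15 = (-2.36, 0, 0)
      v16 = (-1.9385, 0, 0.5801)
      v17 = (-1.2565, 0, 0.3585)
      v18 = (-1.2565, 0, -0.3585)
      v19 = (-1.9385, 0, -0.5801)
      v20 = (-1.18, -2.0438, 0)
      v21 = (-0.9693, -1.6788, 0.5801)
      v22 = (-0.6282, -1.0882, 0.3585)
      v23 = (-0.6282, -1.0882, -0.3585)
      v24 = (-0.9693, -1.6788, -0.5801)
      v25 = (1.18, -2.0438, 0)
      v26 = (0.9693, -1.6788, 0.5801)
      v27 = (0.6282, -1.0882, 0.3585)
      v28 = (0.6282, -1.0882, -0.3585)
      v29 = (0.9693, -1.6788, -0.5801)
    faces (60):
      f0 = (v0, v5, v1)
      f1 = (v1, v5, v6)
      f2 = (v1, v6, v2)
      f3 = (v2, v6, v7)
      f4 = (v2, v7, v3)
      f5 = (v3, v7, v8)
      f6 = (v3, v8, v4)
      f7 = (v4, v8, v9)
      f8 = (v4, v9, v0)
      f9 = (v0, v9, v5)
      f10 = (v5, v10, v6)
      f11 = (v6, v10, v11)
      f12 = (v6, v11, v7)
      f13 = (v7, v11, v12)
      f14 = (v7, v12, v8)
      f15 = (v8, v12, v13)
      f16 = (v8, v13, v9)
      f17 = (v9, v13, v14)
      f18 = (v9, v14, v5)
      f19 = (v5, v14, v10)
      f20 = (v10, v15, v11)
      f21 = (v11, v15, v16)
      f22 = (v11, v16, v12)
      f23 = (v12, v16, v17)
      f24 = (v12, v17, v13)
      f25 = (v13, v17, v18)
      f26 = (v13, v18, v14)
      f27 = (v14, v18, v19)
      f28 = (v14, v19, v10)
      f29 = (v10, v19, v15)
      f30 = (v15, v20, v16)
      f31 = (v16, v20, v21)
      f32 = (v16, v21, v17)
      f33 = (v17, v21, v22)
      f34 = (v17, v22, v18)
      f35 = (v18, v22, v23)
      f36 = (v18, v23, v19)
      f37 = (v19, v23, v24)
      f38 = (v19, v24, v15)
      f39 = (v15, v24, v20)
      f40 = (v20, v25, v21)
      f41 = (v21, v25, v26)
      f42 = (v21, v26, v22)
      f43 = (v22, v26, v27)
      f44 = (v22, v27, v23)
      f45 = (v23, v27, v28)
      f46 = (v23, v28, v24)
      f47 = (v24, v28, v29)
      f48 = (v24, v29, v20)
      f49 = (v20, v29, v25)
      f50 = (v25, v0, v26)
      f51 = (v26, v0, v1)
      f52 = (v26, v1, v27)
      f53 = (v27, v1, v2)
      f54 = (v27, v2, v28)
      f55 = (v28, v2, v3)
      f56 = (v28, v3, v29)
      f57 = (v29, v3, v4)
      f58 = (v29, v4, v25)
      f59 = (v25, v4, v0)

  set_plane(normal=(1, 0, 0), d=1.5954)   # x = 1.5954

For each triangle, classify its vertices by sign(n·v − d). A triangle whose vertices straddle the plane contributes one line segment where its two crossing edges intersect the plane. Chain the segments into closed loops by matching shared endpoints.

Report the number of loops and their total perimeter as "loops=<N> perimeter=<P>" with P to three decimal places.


Straddling triangles (14 of 60):
  (v0,v5,v1) [+-+] → (1.5954, 1.32431, 0)–(1.5954, 0.924493, 0.317697)  len=0.5107
  (v1,v5,v6) [+--] → (1.5954, 0.924493, 0.317697)–(1.5954, 0.594301, 0.5801)  len=0.4218
  (v1,v6,v2) [+--] → (1.5954, 0.594301, 0.5801)–(1.5954, 0, 0.468618)  len=0.6047
  (v3,v8,v4) [--+] → (1.5954, 0.284943, -0.522074)–(1.5954, 0, -0.468618)  len=0.2899
  (v4,v8,v9) [+--] → (1.5954, 0.284943, -0.522074)–(1.5954, 0.594301, -0.5801)  len=0.3148
  (v4,v9,v0) [+-+] → (1.5954, 0.594301, -0.5801)–(1.5954, 0.922996, -0.318936)  len=0.4198
  (v0,v9,v5) [+--] → (1.5954, 0.922996, -0.318936)–(1.5954, 1.32431, 0)  len=0.5126
  (v25,v0,v26) [-+-] → (1.5954, -1.32431, 0)–(1.5954, -0.922996, 0.318936)  len=0.5126
  (v26,v0,v1) [-++] → (1.5954, -0.922996, 0.318936)–(1.5954, -0.594301, 0.5801)  len=0.4198
  (v26,v1,v27) [-+-] → (1.5954, -0.594301, 0.5801)–(1.5954, -0.284943, 0.522074)  len=0.3148
  (v27,v1,v2) [-+-] → (1.5954, -0.284943, 0.522074)–(1.5954, 0, 0.468618)  len=0.2899
  (v29,v3,v4) [--+] → (1.5954, 0, -0.468618)–(1.5954, -0.594301, -0.5801)  len=0.6047
  (v29,v4,v25) [-+-] → (1.5954, -0.594301, -0.5801)–(1.5954, -0.924493, -0.317697)  len=0.4218
  (v25,v4,v0) [-++] → (1.5954, -0.924493, -0.317697)–(1.5954, -1.32431, 0)  len=0.5107

Chained into 1 loop(s):
  loop 1: 14 segments, perimeter = 6.1484
Total perimeter = 6.148

loops=1 perimeter=6.148


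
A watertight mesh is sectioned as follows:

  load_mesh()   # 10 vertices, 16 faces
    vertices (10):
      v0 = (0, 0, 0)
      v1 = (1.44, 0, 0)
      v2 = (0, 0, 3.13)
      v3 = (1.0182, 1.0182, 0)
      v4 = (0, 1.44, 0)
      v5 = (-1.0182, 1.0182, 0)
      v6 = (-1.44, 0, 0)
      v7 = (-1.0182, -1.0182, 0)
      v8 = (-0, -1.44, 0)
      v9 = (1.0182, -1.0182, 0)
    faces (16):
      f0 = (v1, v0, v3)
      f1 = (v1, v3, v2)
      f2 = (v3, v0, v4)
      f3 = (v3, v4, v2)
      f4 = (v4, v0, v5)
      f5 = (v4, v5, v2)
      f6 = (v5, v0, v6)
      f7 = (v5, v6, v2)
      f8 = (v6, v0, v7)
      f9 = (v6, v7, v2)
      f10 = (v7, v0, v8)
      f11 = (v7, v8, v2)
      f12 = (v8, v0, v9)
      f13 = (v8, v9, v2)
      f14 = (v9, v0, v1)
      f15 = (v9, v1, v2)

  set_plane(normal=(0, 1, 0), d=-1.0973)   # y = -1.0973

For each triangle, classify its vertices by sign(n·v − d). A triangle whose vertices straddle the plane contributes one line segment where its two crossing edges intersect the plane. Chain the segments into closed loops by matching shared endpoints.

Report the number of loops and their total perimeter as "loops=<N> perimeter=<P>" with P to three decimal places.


Straddling triangles (4 of 16):
  (v7,v0,v8) [++-] → (0, -1.0973, 0)–(-0.827257, -1.0973, 0)  len=0.8273
  (v7,v8,v2) [+-+] → (-0.827257, -1.0973, 0)–(0, -1.0973, 0.744897)  len=1.1132
  (v8,v0,v9) [-++] → (0, -1.0973, 0)–(0.827257, -1.0973, 0)  len=0.8273
  (v8,v9,v2) [-++] → (0.827257, -1.0973, 0)–(0, -1.0973, 0.744897)  len=1.1132

Chained into 1 loop(s):
  loop 1: 4 segments, perimeter = 3.8809
Total perimeter = 3.881

loops=1 perimeter=3.881
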